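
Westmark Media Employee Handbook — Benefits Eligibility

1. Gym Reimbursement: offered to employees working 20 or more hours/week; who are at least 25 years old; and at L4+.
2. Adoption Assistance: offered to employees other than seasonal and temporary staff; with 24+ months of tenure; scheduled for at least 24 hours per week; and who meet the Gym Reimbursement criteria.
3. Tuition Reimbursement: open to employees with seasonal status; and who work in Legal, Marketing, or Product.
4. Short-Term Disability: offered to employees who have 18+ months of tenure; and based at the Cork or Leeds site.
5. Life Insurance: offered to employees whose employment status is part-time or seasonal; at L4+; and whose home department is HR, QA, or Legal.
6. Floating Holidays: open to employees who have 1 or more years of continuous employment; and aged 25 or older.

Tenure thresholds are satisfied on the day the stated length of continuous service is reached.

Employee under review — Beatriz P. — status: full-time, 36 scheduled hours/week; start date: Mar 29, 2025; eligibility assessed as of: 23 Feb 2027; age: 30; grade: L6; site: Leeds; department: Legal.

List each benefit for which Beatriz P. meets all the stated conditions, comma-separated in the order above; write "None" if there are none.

Gym Reimbursement, Short-Term Disability, Floating Holidays

Service from Mar 29, 2025 to 23 Feb 2027: 696 days.
Gym Reimbursement — 36 hrs/wk ≥ 20 ✓; age 30 ≥ 25 ✓; grade L6 ≥ L4 ✓ → eligible.
Adoption Assistance — status full-time ✓ (not excluded); service 696 days < 24 months (≈720 days) ✗ → not eligible.
Tuition Reimbursement — status full-time ✗ (requires seasonal) → not eligible.
Short-Term Disability — service 696 days ≥ 18 months (≈540 days) ✓; site Leeds ✓ → eligible.
Life Insurance — status full-time ✗ (requires part-time or seasonal) → not eligible.
Floating Holidays — service 696 days ≥ 1 year (≈365 days) ✓; age 30 ≥ 25 ✓ → eligible.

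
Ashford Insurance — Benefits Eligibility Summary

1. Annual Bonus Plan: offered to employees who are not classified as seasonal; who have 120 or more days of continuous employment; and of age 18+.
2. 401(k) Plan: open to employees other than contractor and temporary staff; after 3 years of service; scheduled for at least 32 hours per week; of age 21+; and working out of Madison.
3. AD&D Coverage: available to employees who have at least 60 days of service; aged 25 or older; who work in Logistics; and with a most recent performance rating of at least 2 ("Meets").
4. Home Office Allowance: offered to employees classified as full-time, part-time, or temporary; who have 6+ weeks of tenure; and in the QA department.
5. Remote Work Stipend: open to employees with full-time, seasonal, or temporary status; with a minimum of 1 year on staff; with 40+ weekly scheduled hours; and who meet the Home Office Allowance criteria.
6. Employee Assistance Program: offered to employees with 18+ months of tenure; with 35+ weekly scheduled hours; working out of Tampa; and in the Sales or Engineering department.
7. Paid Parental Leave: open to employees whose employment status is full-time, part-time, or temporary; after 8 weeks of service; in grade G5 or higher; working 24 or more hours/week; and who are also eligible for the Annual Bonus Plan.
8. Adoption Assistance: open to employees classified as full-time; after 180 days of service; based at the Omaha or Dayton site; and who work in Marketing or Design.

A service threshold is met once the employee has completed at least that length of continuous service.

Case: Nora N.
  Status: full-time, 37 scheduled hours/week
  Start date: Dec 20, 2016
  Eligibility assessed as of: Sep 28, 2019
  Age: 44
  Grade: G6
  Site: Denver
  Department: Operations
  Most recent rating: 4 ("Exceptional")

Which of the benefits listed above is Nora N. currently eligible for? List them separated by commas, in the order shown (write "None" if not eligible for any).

Service from Dec 20, 2016 to Sep 28, 2019: 1012 days.
Annual Bonus Plan — status full-time ✓ (not excluded); service 1012 days ≥ 120 days ✓; age 44 ≥ 18 ✓ → eligible.
401(k) Plan — status full-time ✓ (not excluded); service 1012 days < 3 years (≈1095 days) ✗ → not eligible.
AD&D Coverage — service 1012 days ≥ 60 days ✓; age 44 ≥ 25 ✓; dept Operations ✗ → not eligible.
Home Office Allowance — status full-time ✓; service 1012 days ≥ 6 weeks (≈42 days) ✓; dept Operations ✗ → not eligible.
Remote Work Stipend — status full-time ✓; service 1012 days ≥ 1 year (≈365 days) ✓; 37 hrs/wk < 40 ✗ → not eligible.
Employee Assistance Program — service 1012 days ≥ 18 months (≈540 days) ✓; 37 hrs/wk ≥ 35 ✓; site Denver ✗ (not Tampa) → not eligible.
Paid Parental Leave — status full-time ✓; service 1012 days ≥ 8 weeks (≈56 days) ✓; grade G6 ≥ G5 ✓; 37 hrs/wk ≥ 24 ✓; eligible for Annual Bonus Plan ✓ → eligible.
Adoption Assistance — status full-time ✓; service 1012 days ≥ 180 days ✓; site Denver ✗ (not Omaha or Dayton) → not eligible.

Annual Bonus Plan, Paid Parental Leave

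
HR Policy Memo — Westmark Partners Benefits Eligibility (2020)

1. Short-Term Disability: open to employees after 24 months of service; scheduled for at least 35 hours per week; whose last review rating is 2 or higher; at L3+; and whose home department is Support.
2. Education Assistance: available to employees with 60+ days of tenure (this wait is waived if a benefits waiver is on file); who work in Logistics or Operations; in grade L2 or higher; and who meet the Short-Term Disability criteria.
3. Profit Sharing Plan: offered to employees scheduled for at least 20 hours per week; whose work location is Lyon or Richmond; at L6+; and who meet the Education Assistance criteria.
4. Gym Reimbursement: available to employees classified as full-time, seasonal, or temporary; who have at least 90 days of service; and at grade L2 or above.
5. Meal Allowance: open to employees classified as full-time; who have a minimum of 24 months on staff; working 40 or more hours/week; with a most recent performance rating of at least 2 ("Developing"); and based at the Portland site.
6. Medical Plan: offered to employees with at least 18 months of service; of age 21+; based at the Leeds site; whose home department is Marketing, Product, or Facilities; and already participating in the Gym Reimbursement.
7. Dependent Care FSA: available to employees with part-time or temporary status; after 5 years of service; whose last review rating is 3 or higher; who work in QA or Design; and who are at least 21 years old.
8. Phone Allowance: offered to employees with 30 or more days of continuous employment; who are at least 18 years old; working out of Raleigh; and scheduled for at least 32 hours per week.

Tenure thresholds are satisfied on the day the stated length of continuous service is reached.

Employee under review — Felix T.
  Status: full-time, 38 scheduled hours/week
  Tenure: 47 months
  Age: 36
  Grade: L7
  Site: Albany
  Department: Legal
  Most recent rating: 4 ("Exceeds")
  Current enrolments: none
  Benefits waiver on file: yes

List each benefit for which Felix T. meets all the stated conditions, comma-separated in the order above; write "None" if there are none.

Short-Term Disability — service 47 months ≥ 24 months ✓; 38 hrs/wk ≥ 35 ✓; rating 4 ≥ 2 ✓; grade L7 ≥ L3 ✓; dept Legal ✗ → not eligible.
Education Assistance — benefits waiver on file ✓; dept Legal ✗ → not eligible.
Profit Sharing Plan — 38 hrs/wk ≥ 20 ✓; site Albany ✗ (not Lyon or Richmond) → not eligible.
Gym Reimbursement — status full-time ✓; service 47 months ≥ 90 days ✓; grade L7 ≥ L2 ✓ → eligible.
Meal Allowance — status full-time ✓; service 47 months ≥ 24 months ✓; 38 hrs/wk < 40 ✗ → not eligible.
Medical Plan — service 47 months ≥ 18 months ✓; age 36 ≥ 21 ✓; site Albany ✗ (not Leeds) → not eligible.
Dependent Care FSA — status full-time ✗ (requires part-time or temporary) → not eligible.
Phone Allowance — service 47 months ≥ 30 days ✓; age 36 ≥ 18 ✓; site Albany ✗ (not Raleigh) → not eligible.

Gym Reimbursement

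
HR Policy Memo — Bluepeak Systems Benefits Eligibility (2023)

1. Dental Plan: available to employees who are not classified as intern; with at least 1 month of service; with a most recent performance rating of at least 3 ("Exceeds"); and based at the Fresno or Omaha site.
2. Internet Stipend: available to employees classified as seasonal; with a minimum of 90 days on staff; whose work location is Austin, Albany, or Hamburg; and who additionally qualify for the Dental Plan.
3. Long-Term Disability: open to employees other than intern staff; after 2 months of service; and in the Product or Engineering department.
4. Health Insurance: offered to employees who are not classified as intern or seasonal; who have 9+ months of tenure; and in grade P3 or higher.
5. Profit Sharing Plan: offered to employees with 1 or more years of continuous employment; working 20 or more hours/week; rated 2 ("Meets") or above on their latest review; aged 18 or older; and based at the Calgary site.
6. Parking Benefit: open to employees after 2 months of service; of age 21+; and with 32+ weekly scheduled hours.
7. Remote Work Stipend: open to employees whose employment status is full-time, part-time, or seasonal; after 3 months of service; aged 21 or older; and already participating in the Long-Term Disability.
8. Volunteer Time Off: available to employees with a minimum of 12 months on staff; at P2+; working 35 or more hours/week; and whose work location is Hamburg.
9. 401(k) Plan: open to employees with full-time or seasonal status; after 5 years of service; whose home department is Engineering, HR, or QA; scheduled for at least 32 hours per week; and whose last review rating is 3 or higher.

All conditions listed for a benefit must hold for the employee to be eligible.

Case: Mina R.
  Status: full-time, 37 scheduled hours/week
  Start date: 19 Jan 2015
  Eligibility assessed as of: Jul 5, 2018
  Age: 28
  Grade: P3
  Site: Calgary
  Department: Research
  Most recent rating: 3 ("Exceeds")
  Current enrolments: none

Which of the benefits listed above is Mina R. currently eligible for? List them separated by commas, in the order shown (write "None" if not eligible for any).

Health Insurance, Profit Sharing Plan, Parking Benefit

Service from 19 Jan 2015 to Jul 5, 2018: 1263 days.
Dental Plan — status full-time ✓ (not excluded); service 1263 days ≥ 1 month (≈30 days) ✓; rating 3 ≥ 3 ✓; site Calgary ✗ (not Fresno or Omaha) → not eligible.
Internet Stipend — status full-time ✗ (requires seasonal) → not eligible.
Long-Term Disability — status full-time ✓ (not excluded); service 1263 days ≥ 2 months (≈60 days) ✓; dept Research ✗ → not eligible.
Health Insurance — status full-time ✓ (not excluded); service 1263 days ≥ 9 months (≈270 days) ✓; grade P3 ≥ P3 ✓ → eligible.
Profit Sharing Plan — service 1263 days ≥ 1 year (≈365 days) ✓; 37 hrs/wk ≥ 20 ✓; rating 3 ≥ 2 ✓; age 28 ≥ 18 ✓; site Calgary ✓ → eligible.
Parking Benefit — service 1263 days ≥ 2 months (≈60 days) ✓; age 28 ≥ 21 ✓; 37 hrs/wk ≥ 32 ✓ → eligible.
Remote Work Stipend — status full-time ✓; service 1263 days ≥ 3 months (≈90 days) ✓; age 28 ≥ 21 ✓; not enrolled in Long-Term Disability ✗ → not eligible.
Volunteer Time Off — service 1263 days ≥ 12 months (≈360 days) ✓; grade P3 ≥ P2 ✓; 37 hrs/wk ≥ 35 ✓; site Calgary ✗ (not Hamburg) → not eligible.
401(k) Plan — status full-time ✓; service 1263 days < 5 years (≈1825 days) ✗ → not eligible.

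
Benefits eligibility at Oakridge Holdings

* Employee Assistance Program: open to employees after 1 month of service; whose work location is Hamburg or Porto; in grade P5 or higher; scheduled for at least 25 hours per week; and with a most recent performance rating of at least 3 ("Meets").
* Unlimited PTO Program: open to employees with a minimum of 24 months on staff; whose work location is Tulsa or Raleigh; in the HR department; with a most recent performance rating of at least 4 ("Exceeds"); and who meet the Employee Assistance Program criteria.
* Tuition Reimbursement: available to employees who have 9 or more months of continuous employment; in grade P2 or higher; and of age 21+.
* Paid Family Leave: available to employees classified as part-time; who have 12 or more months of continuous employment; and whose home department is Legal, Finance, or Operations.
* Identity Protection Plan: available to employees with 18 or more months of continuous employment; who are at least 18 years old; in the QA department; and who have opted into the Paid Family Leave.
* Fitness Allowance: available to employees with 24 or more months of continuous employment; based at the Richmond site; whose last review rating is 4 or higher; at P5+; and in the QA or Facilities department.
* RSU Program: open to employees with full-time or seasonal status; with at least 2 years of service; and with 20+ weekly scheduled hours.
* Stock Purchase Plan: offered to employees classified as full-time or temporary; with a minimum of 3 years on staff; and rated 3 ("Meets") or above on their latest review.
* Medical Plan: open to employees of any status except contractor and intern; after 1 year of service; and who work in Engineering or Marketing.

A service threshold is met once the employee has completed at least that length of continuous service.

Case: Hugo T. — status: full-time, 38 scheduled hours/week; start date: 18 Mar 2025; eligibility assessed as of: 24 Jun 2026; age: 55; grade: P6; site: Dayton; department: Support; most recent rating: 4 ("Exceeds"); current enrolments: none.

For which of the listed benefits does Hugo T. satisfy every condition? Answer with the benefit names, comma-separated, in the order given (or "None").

Tuition Reimbursement

Service from 18 Mar 2025 to 24 Jun 2026: 463 days.
Employee Assistance Program — service 463 days ≥ 1 month (≈30 days) ✓; site Dayton ✗ (not Hamburg or Porto) → not eligible.
Unlimited PTO Program — service 463 days < 24 months (≈720 days) ✗ → not eligible.
Tuition Reimbursement — service 463 days ≥ 9 months (≈270 days) ✓; grade P6 ≥ P2 ✓; age 55 ≥ 21 ✓ → eligible.
Paid Family Leave — status full-time ✗ (requires part-time) → not eligible.
Identity Protection Plan — service 463 days < 18 months (≈540 days) ✗ → not eligible.
Fitness Allowance — service 463 days < 24 months (≈720 days) ✗ → not eligible.
RSU Program — status full-time ✓; service 463 days < 2 years (≈730 days) ✗ → not eligible.
Stock Purchase Plan — status full-time ✓; service 463 days < 3 years (≈1095 days) ✗ → not eligible.
Medical Plan — status full-time ✓ (not excluded); service 463 days ≥ 1 year (≈365 days) ✓; dept Support ✗ → not eligible.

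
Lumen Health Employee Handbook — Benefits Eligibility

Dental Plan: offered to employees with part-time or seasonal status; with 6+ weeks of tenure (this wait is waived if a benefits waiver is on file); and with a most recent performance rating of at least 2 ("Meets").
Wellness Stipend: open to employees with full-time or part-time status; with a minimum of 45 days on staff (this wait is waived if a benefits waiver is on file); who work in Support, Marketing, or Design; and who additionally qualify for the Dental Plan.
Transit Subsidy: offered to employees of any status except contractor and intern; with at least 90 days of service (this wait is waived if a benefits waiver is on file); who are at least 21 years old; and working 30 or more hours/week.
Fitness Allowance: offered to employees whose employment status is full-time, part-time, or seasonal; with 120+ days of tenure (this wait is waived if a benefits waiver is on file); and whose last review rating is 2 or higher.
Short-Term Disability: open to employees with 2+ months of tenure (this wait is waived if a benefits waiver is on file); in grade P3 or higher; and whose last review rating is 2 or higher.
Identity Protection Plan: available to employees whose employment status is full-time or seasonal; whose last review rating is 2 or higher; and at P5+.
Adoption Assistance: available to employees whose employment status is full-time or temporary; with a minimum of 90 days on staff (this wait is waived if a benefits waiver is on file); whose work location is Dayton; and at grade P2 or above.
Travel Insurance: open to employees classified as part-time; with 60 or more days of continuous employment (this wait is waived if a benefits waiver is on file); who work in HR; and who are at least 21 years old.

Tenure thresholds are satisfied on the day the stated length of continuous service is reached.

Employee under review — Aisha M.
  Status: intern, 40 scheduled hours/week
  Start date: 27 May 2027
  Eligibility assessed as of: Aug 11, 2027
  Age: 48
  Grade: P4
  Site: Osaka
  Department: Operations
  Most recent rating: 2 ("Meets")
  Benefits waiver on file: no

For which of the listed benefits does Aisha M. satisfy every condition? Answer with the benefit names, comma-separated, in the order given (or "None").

Service from 27 May 2027 to Aug 11, 2027: 76 days.
Dental Plan — status intern ✗ (requires part-time or seasonal) → not eligible.
Wellness Stipend — status intern ✗ (requires full-time or part-time) → not eligible.
Transit Subsidy — status intern ✗ (excluded) → not eligible.
Fitness Allowance — status intern ✗ (requires full-time, part-time, or seasonal) → not eligible.
Short-Term Disability — no waiver, service 76 days ≥ 2 months (≈60 days) ✓; grade P4 ≥ P3 ✓; rating 2 ≥ 2 ✓ → eligible.
Identity Protection Plan — status intern ✗ (requires full-time or seasonal) → not eligible.
Adoption Assistance — status intern ✗ (requires full-time or temporary) → not eligible.
Travel Insurance — status intern ✗ (requires part-time) → not eligible.

Short-Term Disability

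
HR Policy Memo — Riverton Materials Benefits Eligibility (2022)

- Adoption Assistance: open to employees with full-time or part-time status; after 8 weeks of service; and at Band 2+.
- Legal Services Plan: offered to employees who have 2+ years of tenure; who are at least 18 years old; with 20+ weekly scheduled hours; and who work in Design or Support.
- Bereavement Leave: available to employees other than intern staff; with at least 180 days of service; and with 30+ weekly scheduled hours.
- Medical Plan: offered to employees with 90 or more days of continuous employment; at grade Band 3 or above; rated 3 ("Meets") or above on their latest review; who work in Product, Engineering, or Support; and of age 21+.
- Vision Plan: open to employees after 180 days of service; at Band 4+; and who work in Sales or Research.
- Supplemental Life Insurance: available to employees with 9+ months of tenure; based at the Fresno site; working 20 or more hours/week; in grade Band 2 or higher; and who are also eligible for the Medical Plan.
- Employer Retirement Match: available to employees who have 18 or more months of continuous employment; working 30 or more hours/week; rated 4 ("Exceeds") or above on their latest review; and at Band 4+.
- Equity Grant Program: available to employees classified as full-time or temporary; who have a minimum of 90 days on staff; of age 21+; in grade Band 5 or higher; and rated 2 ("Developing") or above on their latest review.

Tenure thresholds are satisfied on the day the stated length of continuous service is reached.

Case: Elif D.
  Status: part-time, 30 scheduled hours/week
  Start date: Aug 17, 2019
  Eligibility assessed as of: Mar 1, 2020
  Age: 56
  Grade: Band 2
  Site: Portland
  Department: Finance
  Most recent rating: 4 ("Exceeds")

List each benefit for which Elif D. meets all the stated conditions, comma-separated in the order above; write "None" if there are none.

Adoption Assistance, Bereavement Leave

Service from Aug 17, 2019 to Mar 1, 2020: 197 days.
Adoption Assistance — status part-time ✓; service 197 days ≥ 8 weeks (≈56 days) ✓; grade Band 2 ≥ Band 2 ✓ → eligible.
Legal Services Plan — service 197 days < 2 years (≈730 days) ✗ → not eligible.
Bereavement Leave — status part-time ✓ (not excluded); service 197 days ≥ 180 days ✓; 30 hrs/wk ≥ 30 ✓ → eligible.
Medical Plan — service 197 days ≥ 90 days ✓; grade Band 2 < Band 3 ✗ → not eligible.
Vision Plan — service 197 days ≥ 180 days ✓; grade Band 2 < Band 4 ✗ → not eligible.
Supplemental Life Insurance — service 197 days < 9 months (≈270 days) ✗ → not eligible.
Employer Retirement Match — service 197 days < 18 months (≈540 days) ✗ → not eligible.
Equity Grant Program — status part-time ✗ (requires full-time or temporary) → not eligible.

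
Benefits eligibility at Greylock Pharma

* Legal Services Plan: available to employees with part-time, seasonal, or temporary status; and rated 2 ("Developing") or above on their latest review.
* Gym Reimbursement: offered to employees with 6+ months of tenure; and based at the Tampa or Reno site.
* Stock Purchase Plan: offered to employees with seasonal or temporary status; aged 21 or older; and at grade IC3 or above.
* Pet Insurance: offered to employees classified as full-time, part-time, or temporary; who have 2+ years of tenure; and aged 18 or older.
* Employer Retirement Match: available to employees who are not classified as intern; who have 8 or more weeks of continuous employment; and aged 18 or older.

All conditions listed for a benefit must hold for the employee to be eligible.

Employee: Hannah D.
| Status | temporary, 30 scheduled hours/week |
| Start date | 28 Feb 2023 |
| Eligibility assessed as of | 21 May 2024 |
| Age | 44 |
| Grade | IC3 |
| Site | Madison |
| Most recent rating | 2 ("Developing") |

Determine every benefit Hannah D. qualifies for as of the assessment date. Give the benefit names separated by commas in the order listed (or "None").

Service from 28 Feb 2023 to 21 May 2024: 448 days.
Legal Services Plan — status temporary ✓; rating 2 ≥ 2 ✓ → eligible.
Gym Reimbursement — service 448 days ≥ 6 months (≈180 days) ✓; site Madison ✗ (not Tampa or Reno) → not eligible.
Stock Purchase Plan — status temporary ✓; age 44 ≥ 21 ✓; grade IC3 ≥ IC3 ✓ → eligible.
Pet Insurance — status temporary ✓; service 448 days < 2 years (≈730 days) ✗ → not eligible.
Employer Retirement Match — status temporary ✓ (not excluded); service 448 days ≥ 8 weeks (≈56 days) ✓; age 44 ≥ 18 ✓ → eligible.

Legal Services Plan, Stock Purchase Plan, Employer Retirement Match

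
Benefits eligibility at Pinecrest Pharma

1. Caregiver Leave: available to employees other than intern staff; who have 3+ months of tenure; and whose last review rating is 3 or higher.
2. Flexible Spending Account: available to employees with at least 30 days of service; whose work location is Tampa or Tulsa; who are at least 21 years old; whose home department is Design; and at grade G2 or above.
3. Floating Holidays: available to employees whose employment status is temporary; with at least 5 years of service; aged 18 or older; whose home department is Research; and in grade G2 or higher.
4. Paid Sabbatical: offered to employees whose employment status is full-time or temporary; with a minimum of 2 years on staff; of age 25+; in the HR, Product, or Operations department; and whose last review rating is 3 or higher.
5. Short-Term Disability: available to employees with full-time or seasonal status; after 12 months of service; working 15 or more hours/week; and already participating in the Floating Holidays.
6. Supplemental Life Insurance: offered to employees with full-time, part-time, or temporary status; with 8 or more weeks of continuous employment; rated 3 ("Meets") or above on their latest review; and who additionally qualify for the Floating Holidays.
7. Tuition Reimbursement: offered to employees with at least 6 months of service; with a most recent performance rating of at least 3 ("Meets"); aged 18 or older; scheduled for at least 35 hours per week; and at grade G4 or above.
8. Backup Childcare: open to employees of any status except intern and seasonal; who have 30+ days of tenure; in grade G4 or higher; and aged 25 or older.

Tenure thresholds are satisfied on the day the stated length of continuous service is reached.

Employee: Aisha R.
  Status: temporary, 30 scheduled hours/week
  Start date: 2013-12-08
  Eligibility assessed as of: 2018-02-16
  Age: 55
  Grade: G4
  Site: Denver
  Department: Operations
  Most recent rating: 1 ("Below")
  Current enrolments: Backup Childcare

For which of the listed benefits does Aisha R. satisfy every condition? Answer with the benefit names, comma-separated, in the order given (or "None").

Backup Childcare

Service from 2013-12-08 to 2018-02-16: 1531 days.
Caregiver Leave — status temporary ✓ (not excluded); service 1531 days ≥ 3 months (≈90 days) ✓; rating 1 < 3 ✗ → not eligible.
Flexible Spending Account — service 1531 days ≥ 30 days ✓; site Denver ✗ (not Tampa or Tulsa) → not eligible.
Floating Holidays — status temporary ✓; service 1531 days < 5 years (≈1825 days) ✗ → not eligible.
Paid Sabbatical — status temporary ✓; service 1531 days ≥ 2 years (≈730 days) ✓; age 55 ≥ 25 ✓; dept Operations ✓; rating 1 < 3 ✗ → not eligible.
Short-Term Disability — status temporary ✗ (requires full-time or seasonal) → not eligible.
Supplemental Life Insurance — status temporary ✓; service 1531 days ≥ 8 weeks (≈56 days) ✓; rating 1 < 3 ✗ → not eligible.
Tuition Reimbursement — service 1531 days ≥ 6 months (≈180 days) ✓; rating 1 < 3 ✗ → not eligible.
Backup Childcare — status temporary ✓ (not excluded); service 1531 days ≥ 30 days ✓; grade G4 ≥ G4 ✓; age 55 ≥ 25 ✓ → eligible.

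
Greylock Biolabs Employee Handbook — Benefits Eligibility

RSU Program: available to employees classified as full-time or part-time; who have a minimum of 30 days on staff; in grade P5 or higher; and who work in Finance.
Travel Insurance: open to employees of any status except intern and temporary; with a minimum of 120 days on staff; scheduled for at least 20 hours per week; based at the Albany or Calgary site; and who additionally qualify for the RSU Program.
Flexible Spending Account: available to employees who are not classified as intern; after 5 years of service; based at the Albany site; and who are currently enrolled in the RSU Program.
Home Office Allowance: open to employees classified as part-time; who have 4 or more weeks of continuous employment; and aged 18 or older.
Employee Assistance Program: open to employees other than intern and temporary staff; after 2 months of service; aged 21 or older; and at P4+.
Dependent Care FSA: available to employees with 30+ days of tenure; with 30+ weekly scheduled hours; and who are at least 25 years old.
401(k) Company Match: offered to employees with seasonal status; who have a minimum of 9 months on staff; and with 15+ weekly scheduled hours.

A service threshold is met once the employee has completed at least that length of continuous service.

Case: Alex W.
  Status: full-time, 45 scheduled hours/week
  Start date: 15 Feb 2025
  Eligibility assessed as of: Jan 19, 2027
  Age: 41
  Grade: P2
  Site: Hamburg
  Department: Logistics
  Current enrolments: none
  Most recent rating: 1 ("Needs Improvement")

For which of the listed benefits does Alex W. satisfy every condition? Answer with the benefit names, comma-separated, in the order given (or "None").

Service from 15 Feb 2025 to Jan 19, 2027: 703 days.
RSU Program — status full-time ✓; service 703 days ≥ 30 days ✓; grade P2 < P5 ✗ → not eligible.
Travel Insurance — status full-time ✓ (not excluded); service 703 days ≥ 120 days ✓; 45 hrs/wk ≥ 20 ✓; site Hamburg ✗ (not Albany or Calgary) → not eligible.
Flexible Spending Account — status full-time ✓ (not excluded); service 703 days < 5 years (≈1825 days) ✗ → not eligible.
Home Office Allowance — status full-time ✗ (requires part-time) → not eligible.
Employee Assistance Program — status full-time ✓ (not excluded); service 703 days ≥ 2 months (≈60 days) ✓; age 41 ≥ 21 ✓; grade P2 < P4 ✗ → not eligible.
Dependent Care FSA — service 703 days ≥ 30 days ✓; 45 hrs/wk ≥ 30 ✓; age 41 ≥ 25 ✓ → eligible.
401(k) Company Match — status full-time ✗ (requires seasonal) → not eligible.

Dependent Care FSA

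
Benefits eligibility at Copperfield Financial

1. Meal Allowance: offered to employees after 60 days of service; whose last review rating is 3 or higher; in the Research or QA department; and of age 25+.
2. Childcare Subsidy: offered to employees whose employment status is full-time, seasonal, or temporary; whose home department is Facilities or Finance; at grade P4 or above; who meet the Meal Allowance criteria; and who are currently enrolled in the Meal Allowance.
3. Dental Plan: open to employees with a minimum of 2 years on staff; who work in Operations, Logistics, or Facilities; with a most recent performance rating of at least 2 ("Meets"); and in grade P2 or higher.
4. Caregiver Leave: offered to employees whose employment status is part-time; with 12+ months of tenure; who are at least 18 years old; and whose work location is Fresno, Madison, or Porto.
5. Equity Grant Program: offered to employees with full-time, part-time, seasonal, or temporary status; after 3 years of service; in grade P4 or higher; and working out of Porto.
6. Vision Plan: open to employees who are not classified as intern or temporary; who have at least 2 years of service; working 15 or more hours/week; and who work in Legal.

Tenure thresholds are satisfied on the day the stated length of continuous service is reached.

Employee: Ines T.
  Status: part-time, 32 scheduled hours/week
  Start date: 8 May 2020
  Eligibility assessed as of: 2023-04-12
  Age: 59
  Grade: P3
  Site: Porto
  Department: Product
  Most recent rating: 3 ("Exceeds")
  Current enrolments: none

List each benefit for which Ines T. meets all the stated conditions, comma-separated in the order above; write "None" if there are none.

Caregiver Leave

Service from 8 May 2020 to 2023-04-12: 1069 days.
Meal Allowance — service 1069 days ≥ 60 days ✓; rating 3 ≥ 3 ✓; dept Product ✗ → not eligible.
Childcare Subsidy — status part-time ✗ (requires full-time, seasonal, or temporary) → not eligible.
Dental Plan — service 1069 days ≥ 2 years (≈730 days) ✓; dept Product ✗ → not eligible.
Caregiver Leave — status part-time ✓; service 1069 days ≥ 12 months (≈360 days) ✓; age 59 ≥ 18 ✓; site Porto ✓ → eligible.
Equity Grant Program — status part-time ✓; service 1069 days < 3 years (≈1095 days) ✗ → not eligible.
Vision Plan — status part-time ✓ (not excluded); service 1069 days ≥ 2 years (≈730 days) ✓; 32 hrs/wk ≥ 15 ✓; dept Product ✗ → not eligible.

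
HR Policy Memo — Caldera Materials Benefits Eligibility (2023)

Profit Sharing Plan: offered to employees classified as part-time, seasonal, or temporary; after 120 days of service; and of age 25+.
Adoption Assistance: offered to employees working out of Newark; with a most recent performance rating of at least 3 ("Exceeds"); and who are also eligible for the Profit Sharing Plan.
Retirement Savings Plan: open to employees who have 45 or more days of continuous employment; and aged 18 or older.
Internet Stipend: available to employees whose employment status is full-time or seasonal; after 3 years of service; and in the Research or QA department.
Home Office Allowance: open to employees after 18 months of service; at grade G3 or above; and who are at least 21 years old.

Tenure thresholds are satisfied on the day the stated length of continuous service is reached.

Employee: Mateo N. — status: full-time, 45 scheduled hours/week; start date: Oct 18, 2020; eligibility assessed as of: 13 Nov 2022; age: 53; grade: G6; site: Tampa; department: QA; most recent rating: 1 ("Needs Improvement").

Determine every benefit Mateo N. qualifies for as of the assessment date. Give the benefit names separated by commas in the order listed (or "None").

Retirement Savings Plan, Home Office Allowance

Service from Oct 18, 2020 to 13 Nov 2022: 756 days.
Profit Sharing Plan — status full-time ✗ (requires part-time, seasonal, or temporary) → not eligible.
Adoption Assistance — site Tampa ✗ (not Newark) → not eligible.
Retirement Savings Plan — service 756 days ≥ 45 days ✓; age 53 ≥ 18 ✓ → eligible.
Internet Stipend — status full-time ✓; service 756 days < 3 years (≈1095 days) ✗ → not eligible.
Home Office Allowance — service 756 days ≥ 18 months (≈540 days) ✓; grade G6 ≥ G3 ✓; age 53 ≥ 21 ✓ → eligible.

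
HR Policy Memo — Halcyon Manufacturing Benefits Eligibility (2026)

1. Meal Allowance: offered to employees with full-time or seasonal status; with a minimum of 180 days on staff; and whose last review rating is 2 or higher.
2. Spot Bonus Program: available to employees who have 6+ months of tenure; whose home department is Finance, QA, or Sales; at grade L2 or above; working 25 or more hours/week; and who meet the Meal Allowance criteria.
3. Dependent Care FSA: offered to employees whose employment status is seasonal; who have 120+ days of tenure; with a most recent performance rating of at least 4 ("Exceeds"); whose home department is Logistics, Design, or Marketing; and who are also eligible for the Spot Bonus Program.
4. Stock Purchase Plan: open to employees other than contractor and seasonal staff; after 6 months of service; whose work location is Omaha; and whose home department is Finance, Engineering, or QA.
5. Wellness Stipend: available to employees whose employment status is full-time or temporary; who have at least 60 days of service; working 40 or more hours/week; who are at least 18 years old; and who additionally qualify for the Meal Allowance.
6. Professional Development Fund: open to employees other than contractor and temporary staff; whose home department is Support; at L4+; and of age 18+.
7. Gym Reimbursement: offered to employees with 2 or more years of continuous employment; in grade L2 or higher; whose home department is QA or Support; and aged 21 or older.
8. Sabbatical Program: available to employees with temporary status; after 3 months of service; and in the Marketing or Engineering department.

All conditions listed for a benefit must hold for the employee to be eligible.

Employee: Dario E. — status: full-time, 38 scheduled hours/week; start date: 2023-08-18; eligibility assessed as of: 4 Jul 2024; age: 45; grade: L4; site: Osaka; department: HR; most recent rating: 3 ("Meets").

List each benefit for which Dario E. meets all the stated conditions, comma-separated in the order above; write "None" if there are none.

Service from 2023-08-18 to 4 Jul 2024: 321 days.
Meal Allowance — status full-time ✓; service 321 days ≥ 180 days ✓; rating 3 ≥ 2 ✓ → eligible.
Spot Bonus Program — service 321 days ≥ 6 months (≈180 days) ✓; dept HR ✗ → not eligible.
Dependent Care FSA — status full-time ✗ (requires seasonal) → not eligible.
Stock Purchase Plan — status full-time ✓ (not excluded); service 321 days ≥ 6 months (≈180 days) ✓; site Osaka ✗ (not Omaha) → not eligible.
Wellness Stipend — status full-time ✓; service 321 days ≥ 60 days ✓; 38 hrs/wk < 40 ✗ → not eligible.
Professional Development Fund — status full-time ✓ (not excluded); dept HR ✗ → not eligible.
Gym Reimbursement — service 321 days < 2 years (≈730 days) ✗ → not eligible.
Sabbatical Program — status full-time ✗ (requires temporary) → not eligible.

Meal Allowance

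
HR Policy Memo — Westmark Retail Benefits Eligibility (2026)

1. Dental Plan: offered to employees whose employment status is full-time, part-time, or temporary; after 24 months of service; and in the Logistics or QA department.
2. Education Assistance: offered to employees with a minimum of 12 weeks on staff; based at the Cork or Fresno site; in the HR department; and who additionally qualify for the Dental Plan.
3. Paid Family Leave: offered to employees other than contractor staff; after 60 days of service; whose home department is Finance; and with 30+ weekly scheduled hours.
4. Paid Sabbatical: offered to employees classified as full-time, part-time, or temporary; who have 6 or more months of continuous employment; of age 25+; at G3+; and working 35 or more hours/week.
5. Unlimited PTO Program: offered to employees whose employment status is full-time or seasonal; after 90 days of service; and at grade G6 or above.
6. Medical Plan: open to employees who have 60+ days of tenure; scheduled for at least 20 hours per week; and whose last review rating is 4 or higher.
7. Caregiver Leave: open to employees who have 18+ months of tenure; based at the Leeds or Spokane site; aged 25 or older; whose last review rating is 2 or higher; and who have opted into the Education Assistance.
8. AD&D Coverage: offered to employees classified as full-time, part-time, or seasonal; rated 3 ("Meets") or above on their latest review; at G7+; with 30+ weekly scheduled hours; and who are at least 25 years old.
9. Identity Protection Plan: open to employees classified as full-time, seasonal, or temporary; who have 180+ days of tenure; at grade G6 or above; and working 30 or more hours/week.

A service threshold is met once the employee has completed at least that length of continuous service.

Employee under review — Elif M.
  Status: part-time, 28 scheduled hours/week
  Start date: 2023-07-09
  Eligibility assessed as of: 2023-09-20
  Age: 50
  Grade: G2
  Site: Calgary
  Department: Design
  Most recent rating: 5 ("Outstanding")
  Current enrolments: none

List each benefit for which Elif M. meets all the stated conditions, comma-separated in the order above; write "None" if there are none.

Medical Plan

Service from 2023-07-09 to 2023-09-20: 73 days.
Dental Plan — status part-time ✓; service 73 days < 24 months (≈720 days) ✗ → not eligible.
Education Assistance — service 73 days < 12 weeks (≈84 days) ✗ → not eligible.
Paid Family Leave — status part-time ✓ (not excluded); service 73 days ≥ 60 days ✓; dept Design ✗ → not eligible.
Paid Sabbatical — status part-time ✓; service 73 days < 6 months (≈180 days) ✗ → not eligible.
Unlimited PTO Program — status part-time ✗ (requires full-time or seasonal) → not eligible.
Medical Plan — service 73 days ≥ 60 days ✓; 28 hrs/wk ≥ 20 ✓; rating 5 ≥ 4 ✓ → eligible.
Caregiver Leave — service 73 days < 18 months (≈540 days) ✗ → not eligible.
AD&D Coverage — status part-time ✓; rating 5 ≥ 3 ✓; grade G2 < G7 ✗ → not eligible.
Identity Protection Plan — status part-time ✗ (requires full-time, seasonal, or temporary) → not eligible.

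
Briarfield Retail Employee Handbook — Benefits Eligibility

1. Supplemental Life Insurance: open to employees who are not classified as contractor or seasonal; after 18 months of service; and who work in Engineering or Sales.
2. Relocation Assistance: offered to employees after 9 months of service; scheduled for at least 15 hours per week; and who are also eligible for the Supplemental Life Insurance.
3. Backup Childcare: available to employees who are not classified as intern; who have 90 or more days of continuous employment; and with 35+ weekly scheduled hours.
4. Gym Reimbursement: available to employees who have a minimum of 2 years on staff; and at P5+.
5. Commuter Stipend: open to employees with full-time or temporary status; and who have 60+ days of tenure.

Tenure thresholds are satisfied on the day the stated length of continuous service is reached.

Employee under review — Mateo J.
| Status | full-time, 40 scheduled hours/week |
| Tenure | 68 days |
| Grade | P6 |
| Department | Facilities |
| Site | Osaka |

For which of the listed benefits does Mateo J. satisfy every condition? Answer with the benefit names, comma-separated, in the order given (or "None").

Commuter Stipend

Supplemental Life Insurance — status full-time ✓ (not excluded); service 68 days < 18 months (≈540 days) ✗ → not eligible.
Relocation Assistance — service 68 days < 9 months (≈270 days) ✗ → not eligible.
Backup Childcare — status full-time ✓ (not excluded); service 68 days < 90 days ✗ → not eligible.
Gym Reimbursement — service 68 days < 2 years (≈730 days) ✗ → not eligible.
Commuter Stipend — status full-time ✓; service 68 days ≥ 60 days ✓ → eligible.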